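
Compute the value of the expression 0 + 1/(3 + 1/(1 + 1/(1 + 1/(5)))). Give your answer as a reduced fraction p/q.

11/39

Starting at the tail and folding back:
Start with 5.
1 + 1/(5/1) = 1 + 1/5 = 6/5
1 + 1/(6/5) = 1 + 5/6 = 11/6
3 + 1/(11/6) = 3 + 6/11 = 39/11
0 + 1/(39/11) = 0 + 11/39 = 11/39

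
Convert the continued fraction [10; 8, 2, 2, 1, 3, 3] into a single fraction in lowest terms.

7245/716

Start with 3.
3 + 1/(3/1) = 3 + 1/3 = 10/3
1 + 1/(10/3) = 1 + 3/10 = 13/10
2 + 1/(13/10) = 2 + 10/13 = 36/13
2 + 1/(36/13) = 2 + 13/36 = 85/36
8 + 1/(85/36) = 8 + 36/85 = 716/85
10 + 1/(716/85) = 10 + 85/716 = 7245/716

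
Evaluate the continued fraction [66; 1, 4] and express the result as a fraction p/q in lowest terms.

334/5

Start with 4.
1 + 1/(4/1) = 1 + 1/4 = 5/4
66 + 1/(5/4) = 66 + 4/5 = 334/5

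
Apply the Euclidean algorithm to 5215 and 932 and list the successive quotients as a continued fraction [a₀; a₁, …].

[5; 1, 1, 2, 8, 2, 10]

Run the Euclidean algorithm, recording each quotient:
⌊5215/932⌋ = 5, remainder 555
⌊932/555⌋ = 1, remainder 377
⌊555/377⌋ = 1, remainder 178
⌊377/178⌋ = 2, remainder 21
⌊178/21⌋ = 8, remainder 10
⌊21/10⌋ = 2, remainder 1
⌊10/1⌋ = 10, remainder 0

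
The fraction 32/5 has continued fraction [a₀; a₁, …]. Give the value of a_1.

Run the Euclidean algorithm, recording each quotient:
32 ÷ 5 → quotient 6, remainder 2
5 ÷ 2 → quotient 2, remainder 1

2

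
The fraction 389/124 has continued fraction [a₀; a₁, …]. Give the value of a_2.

3

Repeatedly divide and take the remainder:
389 = 3·124 + 17, so a_0 = 3
124 = 7·17 + 5, so a_1 = 7
17 = 3·5 + 2, so a_2 = 3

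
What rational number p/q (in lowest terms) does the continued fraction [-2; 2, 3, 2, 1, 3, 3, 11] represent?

a_0 = -2: -2/1
a_1 = 2: -3/2
a_2 = 3: -11/7
a_3 = 2: -25/16
a_4 = 1: -36/23
a_5 = 3: -133/85
a_6 = 3: -435/278
a_7 = 11: -4918/3143

-4918/3143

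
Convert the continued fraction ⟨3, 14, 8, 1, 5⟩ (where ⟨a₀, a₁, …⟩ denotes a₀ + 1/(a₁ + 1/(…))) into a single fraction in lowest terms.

Collapse the nested fraction from the inside out:
Start with 5.
1 + 1/(5/1) = 1 + 1/5 = 6/5
8 + 1/(6/5) = 8 + 5/6 = 53/6
14 + 1/(53/6) = 14 + 6/53 = 748/53
3 + 1/(748/53) = 3 + 53/748 = 2297/748

2297/748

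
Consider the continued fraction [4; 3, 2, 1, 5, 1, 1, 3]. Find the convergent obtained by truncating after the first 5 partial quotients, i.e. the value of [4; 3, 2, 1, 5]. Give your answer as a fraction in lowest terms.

245/57

Start with 5.
1 + 1/(5/1) = 1 + 1/5 = 6/5
2 + 1/(6/5) = 2 + 5/6 = 17/6
3 + 1/(17/6) = 3 + 6/17 = 57/17
4 + 1/(57/17) = 4 + 17/57 = 245/57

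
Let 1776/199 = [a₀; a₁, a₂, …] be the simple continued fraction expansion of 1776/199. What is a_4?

Repeatedly divide and take the remainder:
1776 ÷ 199 → quotient 8, remainder 184
199 ÷ 184 → quotient 1, remainder 15
184 ÷ 15 → quotient 12, remainder 4
15 ÷ 4 → quotient 3, remainder 3
4 ÷ 3 → quotient 1, remainder 1

1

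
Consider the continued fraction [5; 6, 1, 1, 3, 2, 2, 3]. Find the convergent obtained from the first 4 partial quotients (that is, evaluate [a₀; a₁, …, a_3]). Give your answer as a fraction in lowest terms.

Start with 1.
1 + 1/(1/1) = 1 + 1/1 = 2/1
6 + 1/(2/1) = 6 + 1/2 = 13/2
5 + 1/(13/2) = 5 + 2/13 = 67/13

67/13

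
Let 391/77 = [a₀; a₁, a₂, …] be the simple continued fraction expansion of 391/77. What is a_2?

Apply division with remainder until the remainder is 0:
391 ÷ 77 → quotient 5, remainder 6
77 ÷ 6 → quotient 12, remainder 5
6 ÷ 5 → quotient 1, remainder 1

1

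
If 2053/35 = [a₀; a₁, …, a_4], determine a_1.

2053 ÷ 35 → quotient 58, remainder 23
35 ÷ 23 → quotient 1, remainder 12

1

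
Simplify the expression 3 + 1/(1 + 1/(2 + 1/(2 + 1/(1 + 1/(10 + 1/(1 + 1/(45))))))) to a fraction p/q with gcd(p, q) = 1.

19881/5372

Collapse the nested fraction from the inside out:
Start with 45.
1 + 1/(45/1) = 1 + 1/45 = 46/45
10 + 1/(46/45) = 10 + 45/46 = 505/46
1 + 1/(505/46) = 1 + 46/505 = 551/505
2 + 1/(551/505) = 2 + 505/551 = 1607/551
2 + 1/(1607/551) = 2 + 551/1607 = 3765/1607
1 + 1/(3765/1607) = 1 + 1607/3765 = 5372/3765
3 + 1/(5372/3765) = 3 + 3765/5372 = 19881/5372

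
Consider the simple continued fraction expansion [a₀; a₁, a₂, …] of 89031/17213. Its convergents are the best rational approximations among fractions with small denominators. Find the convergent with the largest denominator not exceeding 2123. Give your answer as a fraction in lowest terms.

List convergents until the denominator exceeds the bound:
a_0 = 5: 5/1  (≤ bound)
a_1 = 5: 26/5  (≤ bound)
a_2 = 1: 31/6  (≤ bound)
a_3 = 4: 150/29  (≤ bound)
a_4 = 11: 1681/325  (≤ bound)
a_5 = 2: 3512/679  (≤ bound)
a_6 = 3: 12217/2362  (> 2123, stop)

3512/679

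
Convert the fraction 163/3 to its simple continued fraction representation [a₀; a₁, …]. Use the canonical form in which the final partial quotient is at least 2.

⌊163/3⌋ = 54, remainder 1
⌊3/1⌋ = 3, remainder 0

[54; 3]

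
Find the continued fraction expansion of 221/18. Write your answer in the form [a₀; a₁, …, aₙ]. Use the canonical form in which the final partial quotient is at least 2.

[12; 3, 1, 1, 2]

Apply division with remainder until the remainder is 0:
221 ÷ 18 → quotient 12, remainder 5
18 ÷ 5 → quotient 3, remainder 3
5 ÷ 3 → quotient 1, remainder 2
3 ÷ 2 → quotient 1, remainder 1
2 ÷ 1 → quotient 2, remainder 0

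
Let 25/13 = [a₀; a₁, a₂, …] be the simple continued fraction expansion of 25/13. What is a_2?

12

25 ÷ 13 → quotient 1, remainder 12
13 ÷ 12 → quotient 1, remainder 1
12 ÷ 1 → quotient 12, remainder 0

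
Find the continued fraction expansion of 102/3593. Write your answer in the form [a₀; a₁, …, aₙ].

[0; 35, 4, 2, 3, 3]

102 ÷ 3593 → quotient 0, remainder 102
3593 ÷ 102 → quotient 35, remainder 23
102 ÷ 23 → quotient 4, remainder 10
23 ÷ 10 → quotient 2, remainder 3
10 ÷ 3 → quotient 3, remainder 1
3 ÷ 1 → quotient 3, remainder 0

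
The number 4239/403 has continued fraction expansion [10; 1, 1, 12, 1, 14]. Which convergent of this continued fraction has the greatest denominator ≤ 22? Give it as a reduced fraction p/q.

List convergents until the denominator exceeds the bound:
a_0 = 10: 10/1  (≤ bound)
a_1 = 1: 11/1  (≤ bound)
a_2 = 1: 21/2  (≤ bound)
a_3 = 12: 263/25  (> 22, stop)

21/2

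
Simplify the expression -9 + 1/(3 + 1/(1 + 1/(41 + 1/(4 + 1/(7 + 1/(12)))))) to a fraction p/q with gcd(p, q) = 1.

Use the convergent recurrence hₖ = aₖ·hₖ₋₁ + hₖ₋₂ (and likewise for the denominators kₖ):
a_0 = -9: -9/1
a_1 = 3: -26/3
a_2 = 1: -35/4
a_3 = 41: -1461/167
a_4 = 4: -5879/672
a_5 = 7: -42614/4871
a_6 = 12: -517247/59124

-517247/59124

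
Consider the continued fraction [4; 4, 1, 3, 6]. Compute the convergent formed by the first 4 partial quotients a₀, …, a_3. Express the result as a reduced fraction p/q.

80/19

Start with 3.
1 + 1/(3/1) = 1 + 1/3 = 4/3
4 + 1/(4/3) = 4 + 3/4 = 19/4
4 + 1/(19/4) = 4 + 4/19 = 80/19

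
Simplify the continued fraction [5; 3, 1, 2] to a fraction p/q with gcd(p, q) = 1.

58/11

a_0 = 5: 5/1
a_1 = 3: 16/3
a_2 = 1: 21/4
a_3 = 2: 58/11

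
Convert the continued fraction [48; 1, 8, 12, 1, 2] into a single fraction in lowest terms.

16867/345

Use the convergent recurrence hₖ = aₖ·hₖ₋₁ + hₖ₋₂ (and likewise for the denominators kₖ):
a_0 = 48: 48/1
a_1 = 1: 49/1
a_2 = 8: 440/9
a_3 = 12: 5329/109
a_4 = 1: 5769/118
a_5 = 2: 16867/345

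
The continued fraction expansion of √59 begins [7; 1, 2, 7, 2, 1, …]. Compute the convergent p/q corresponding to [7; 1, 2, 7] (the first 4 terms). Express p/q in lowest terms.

169/22

Start with 7.
2 + 1/(7/1) = 2 + 1/7 = 15/7
1 + 1/(15/7) = 1 + 7/15 = 22/15
7 + 1/(22/15) = 7 + 15/22 = 169/22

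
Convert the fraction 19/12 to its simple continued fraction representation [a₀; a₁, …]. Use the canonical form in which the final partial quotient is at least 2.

[1; 1, 1, 2, 2]

Apply division with remainder until the remainder is 0:
⌊19/12⌋ = 1, remainder 7
⌊12/7⌋ = 1, remainder 5
⌊7/5⌋ = 1, remainder 2
⌊5/2⌋ = 2, remainder 1
⌊2/1⌋ = 2, remainder 0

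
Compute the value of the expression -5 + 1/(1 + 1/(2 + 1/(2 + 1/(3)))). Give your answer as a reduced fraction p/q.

Start with 3.
2 + 1/(3/1) = 2 + 1/3 = 7/3
2 + 1/(7/3) = 2 + 3/7 = 17/7
1 + 1/(17/7) = 1 + 7/17 = 24/17
-5 + 1/(24/17) = -5 + 17/24 = -103/24

-103/24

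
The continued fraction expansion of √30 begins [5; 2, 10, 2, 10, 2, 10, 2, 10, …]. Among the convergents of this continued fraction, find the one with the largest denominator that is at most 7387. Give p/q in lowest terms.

5291/966

a_0 = 5: 5/1  (≤ bound)
a_1 = 2: 11/2  (≤ bound)
a_2 = 10: 115/21  (≤ bound)
a_3 = 2: 241/44  (≤ bound)
a_4 = 10: 2525/461  (≤ bound)
a_5 = 2: 5291/966  (≤ bound)
a_6 = 10: 55435/10121  (> 7387, stop)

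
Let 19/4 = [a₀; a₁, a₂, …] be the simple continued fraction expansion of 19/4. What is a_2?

3

Repeatedly divide and take the remainder:
19 ÷ 4 → quotient 4, remainder 3
4 ÷ 3 → quotient 1, remainder 1
3 ÷ 1 → quotient 3, remainder 0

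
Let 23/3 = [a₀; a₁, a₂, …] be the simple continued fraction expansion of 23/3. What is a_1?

23 ÷ 3 → quotient 7, remainder 2
3 ÷ 2 → quotient 1, remainder 1

1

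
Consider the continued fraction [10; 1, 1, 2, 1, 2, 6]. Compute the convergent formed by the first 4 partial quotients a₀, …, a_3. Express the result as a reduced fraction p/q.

Work from the innermost term outward:
Start with 2.
1 + 1/(2/1) = 1 + 1/2 = 3/2
1 + 1/(3/2) = 1 + 2/3 = 5/3
10 + 1/(5/3) = 10 + 3/5 = 53/5

53/5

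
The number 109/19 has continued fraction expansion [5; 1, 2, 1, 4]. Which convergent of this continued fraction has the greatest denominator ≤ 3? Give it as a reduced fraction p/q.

17/3

a_0 = 5: 5/1  (≤ bound)
a_1 = 1: 6/1  (≤ bound)
a_2 = 2: 17/3  (≤ bound)
a_3 = 1: 23/4  (> 3, stop)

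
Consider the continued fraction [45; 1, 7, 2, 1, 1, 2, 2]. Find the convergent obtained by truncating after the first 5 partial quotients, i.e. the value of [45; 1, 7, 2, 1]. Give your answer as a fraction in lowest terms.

Start with 1.
2 + 1/(1/1) = 2 + 1/1 = 3/1
7 + 1/(3/1) = 7 + 1/3 = 22/3
1 + 1/(22/3) = 1 + 3/22 = 25/22
45 + 1/(25/22) = 45 + 22/25 = 1147/25

1147/25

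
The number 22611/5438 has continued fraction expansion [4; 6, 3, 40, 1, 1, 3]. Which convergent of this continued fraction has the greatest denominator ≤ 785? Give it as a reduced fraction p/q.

a_0 = 4: 4/1  (≤ bound)
a_1 = 6: 25/6  (≤ bound)
a_2 = 3: 79/19  (≤ bound)
a_3 = 40: 3185/766  (≤ bound)
a_4 = 1: 3264/785  (≤ bound)
a_5 = 1: 6449/1551  (> 785, stop)

3264/785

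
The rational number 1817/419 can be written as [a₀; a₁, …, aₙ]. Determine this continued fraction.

⌊1817/419⌋ = 4, remainder 141
⌊419/141⌋ = 2, remainder 137
⌊141/137⌋ = 1, remainder 4
⌊137/4⌋ = 34, remainder 1
⌊4/1⌋ = 4, remainder 0

[4; 2, 1, 34, 4]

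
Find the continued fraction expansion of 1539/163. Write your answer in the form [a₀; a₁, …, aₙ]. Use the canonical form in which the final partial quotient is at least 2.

[9; 2, 3, 1, 3, 1, 3]

1539 = 9·163 + 72, so a_0 = 9
163 = 2·72 + 19, so a_1 = 2
72 = 3·19 + 15, so a_2 = 3
19 = 1·15 + 4, so a_3 = 1
15 = 3·4 + 3, so a_4 = 3
4 = 1·3 + 1, so a_5 = 1
3 = 3·1 + 0, so a_6 = 3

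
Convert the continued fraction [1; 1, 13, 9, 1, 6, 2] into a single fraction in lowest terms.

4026/2087

Start with 2.
6 + 1/(2/1) = 6 + 1/2 = 13/2
1 + 1/(13/2) = 1 + 2/13 = 15/13
9 + 1/(15/13) = 9 + 13/15 = 148/15
13 + 1/(148/15) = 13 + 15/148 = 1939/148
1 + 1/(1939/148) = 1 + 148/1939 = 2087/1939
1 + 1/(2087/1939) = 1 + 1939/2087 = 4026/2087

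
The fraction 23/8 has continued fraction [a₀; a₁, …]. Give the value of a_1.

1

Apply division with remainder until the remainder is 0:
23 = 2·8 + 7, so a_0 = 2
8 = 1·7 + 1, so a_1 = 1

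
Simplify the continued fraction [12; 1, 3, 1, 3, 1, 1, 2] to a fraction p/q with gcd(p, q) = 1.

1407/110

Collapse the nested fraction from the inside out:
Start with 2.
1 + 1/(2/1) = 1 + 1/2 = 3/2
1 + 1/(3/2) = 1 + 2/3 = 5/3
3 + 1/(5/3) = 3 + 3/5 = 18/5
1 + 1/(18/5) = 1 + 5/18 = 23/18
3 + 1/(23/18) = 3 + 18/23 = 87/23
1 + 1/(87/23) = 1 + 23/87 = 110/87
12 + 1/(110/87) = 12 + 87/110 = 1407/110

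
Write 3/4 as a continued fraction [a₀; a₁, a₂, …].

⌊3/4⌋ = 0, remainder 3
⌊4/3⌋ = 1, remainder 1
⌊3/1⌋ = 3, remainder 0

[0; 1, 3]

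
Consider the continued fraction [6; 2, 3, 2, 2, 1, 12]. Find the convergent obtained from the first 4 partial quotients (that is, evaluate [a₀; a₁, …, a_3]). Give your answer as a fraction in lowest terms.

103/16

Starting at the tail and folding back:
Start with 2.
3 + 1/(2/1) = 3 + 1/2 = 7/2
2 + 1/(7/2) = 2 + 2/7 = 16/7
6 + 1/(16/7) = 6 + 7/16 = 103/16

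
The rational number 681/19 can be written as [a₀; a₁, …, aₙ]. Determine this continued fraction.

681 ÷ 19 → quotient 35, remainder 16
19 ÷ 16 → quotient 1, remainder 3
16 ÷ 3 → quotient 5, remainder 1
3 ÷ 1 → quotient 3, remainder 0

[35; 1, 5, 3]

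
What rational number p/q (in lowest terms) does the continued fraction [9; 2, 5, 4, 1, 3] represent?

2052/217

Use the convergent recurrence hₖ = aₖ·hₖ₋₁ + hₖ₋₂ (and likewise for the denominators kₖ):
a_0 = 9: 9/1
a_1 = 2: 19/2
a_2 = 5: 104/11
a_3 = 4: 435/46
a_4 = 1: 539/57
a_5 = 3: 2052/217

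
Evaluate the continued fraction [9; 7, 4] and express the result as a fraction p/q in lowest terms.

265/29

Compute successive convergents:
a_0 = 9: 9/1
a_1 = 7: 64/7
a_2 = 4: 265/29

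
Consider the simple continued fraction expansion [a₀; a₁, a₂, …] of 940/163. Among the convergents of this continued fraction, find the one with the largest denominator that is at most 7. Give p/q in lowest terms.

23/4

List convergents until the denominator exceeds the bound:
a_0 = 5: 5/1  (≤ bound)
a_1 = 1: 6/1  (≤ bound)
a_2 = 3: 23/4  (≤ bound)
a_3 = 3: 75/13  (> 7, stop)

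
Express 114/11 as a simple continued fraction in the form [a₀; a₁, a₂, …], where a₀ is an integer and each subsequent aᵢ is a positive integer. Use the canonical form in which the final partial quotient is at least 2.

Run the Euclidean algorithm, recording each quotient:
114 = 10·11 + 4, so a_0 = 10
11 = 2·4 + 3, so a_1 = 2
4 = 1·3 + 1, so a_2 = 1
3 = 3·1 + 0, so a_3 = 3

[10; 2, 1, 3]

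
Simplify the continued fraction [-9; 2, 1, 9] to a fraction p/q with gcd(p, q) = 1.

Start with 9.
1 + 1/(9/1) = 1 + 1/9 = 10/9
2 + 1/(10/9) = 2 + 9/10 = 29/10
-9 + 1/(29/10) = -9 + 10/29 = -251/29

-251/29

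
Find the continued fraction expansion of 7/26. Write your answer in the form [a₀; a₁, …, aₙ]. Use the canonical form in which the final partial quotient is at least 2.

[0; 3, 1, 2, 2]

⌊7/26⌋ = 0, remainder 7
⌊26/7⌋ = 3, remainder 5
⌊7/5⌋ = 1, remainder 2
⌊5/2⌋ = 2, remainder 1
⌊2/1⌋ = 2, remainder 0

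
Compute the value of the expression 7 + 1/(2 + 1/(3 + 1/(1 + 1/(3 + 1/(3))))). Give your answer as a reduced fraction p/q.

826/111

a_0 = 7: 7/1
a_1 = 2: 15/2
a_2 = 3: 52/7
a_3 = 1: 67/9
a_4 = 3: 253/34
a_5 = 3: 826/111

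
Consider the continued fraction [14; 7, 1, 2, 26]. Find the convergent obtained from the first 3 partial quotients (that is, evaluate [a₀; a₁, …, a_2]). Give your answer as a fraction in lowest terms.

Collapse the nested fraction from the inside out:
Start with 1.
7 + 1/(1/1) = 7 + 1/1 = 8/1
14 + 1/(8/1) = 14 + 1/8 = 113/8

113/8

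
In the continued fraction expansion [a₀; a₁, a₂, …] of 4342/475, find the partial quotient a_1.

7

4342 = 9·475 + 67, so a_0 = 9
475 = 7·67 + 6, so a_1 = 7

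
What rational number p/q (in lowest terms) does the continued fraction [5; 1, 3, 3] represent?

a_0 = 5: 5/1
a_1 = 1: 6/1
a_2 = 3: 23/4
a_3 = 3: 75/13

75/13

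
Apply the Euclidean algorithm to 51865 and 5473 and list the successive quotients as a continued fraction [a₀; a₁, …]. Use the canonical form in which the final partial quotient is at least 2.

[9; 2, 10, 6, 1, 3, 4, 2]

⌊51865/5473⌋ = 9, remainder 2608
⌊5473/2608⌋ = 2, remainder 257
⌊2608/257⌋ = 10, remainder 38
⌊257/38⌋ = 6, remainder 29
⌊38/29⌋ = 1, remainder 9
⌊29/9⌋ = 3, remainder 2
⌊9/2⌋ = 4, remainder 1
⌊2/1⌋ = 2, remainder 0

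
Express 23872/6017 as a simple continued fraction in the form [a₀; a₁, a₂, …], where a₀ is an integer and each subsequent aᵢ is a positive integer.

Apply division with remainder until the remainder is 0:
23872 ÷ 6017 → quotient 3, remainder 5821
6017 ÷ 5821 → quotient 1, remainder 196
5821 ÷ 196 → quotient 29, remainder 137
196 ÷ 137 → quotient 1, remainder 59
137 ÷ 59 → quotient 2, remainder 19
59 ÷ 19 → quotient 3, remainder 2
19 ÷ 2 → quotient 9, remainder 1
2 ÷ 1 → quotient 2, remainder 0

[3; 1, 29, 1, 2, 3, 9, 2]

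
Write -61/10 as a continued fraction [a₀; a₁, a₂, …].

[-7; 1, 9]

⌊-61/10⌋ = -7, remainder 9
⌊10/9⌋ = 1, remainder 1
⌊9/1⌋ = 9, remainder 0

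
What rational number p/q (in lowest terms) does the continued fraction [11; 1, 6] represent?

Work from the innermost term outward:
Start with 6.
1 + 1/(6/1) = 1 + 1/6 = 7/6
11 + 1/(7/6) = 11 + 6/7 = 83/7

83/7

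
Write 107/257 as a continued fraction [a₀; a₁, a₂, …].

[0; 2, 2, 2, 21]

⌊107/257⌋ = 0, remainder 107
⌊257/107⌋ = 2, remainder 43
⌊107/43⌋ = 2, remainder 21
⌊43/21⌋ = 2, remainder 1
⌊21/1⌋ = 21, remainder 0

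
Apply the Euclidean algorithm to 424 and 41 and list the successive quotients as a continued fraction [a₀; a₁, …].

[10; 2, 1, 13]

424 ÷ 41 → quotient 10, remainder 14
41 ÷ 14 → quotient 2, remainder 13
14 ÷ 13 → quotient 1, remainder 1
13 ÷ 1 → quotient 13, remainder 0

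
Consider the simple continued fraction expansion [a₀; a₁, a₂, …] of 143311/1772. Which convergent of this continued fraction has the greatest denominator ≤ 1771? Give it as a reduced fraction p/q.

List convergents until the denominator exceeds the bound:
a_0 = 80: 80/1  (≤ bound)
a_1 = 1: 81/1  (≤ bound)
a_2 = 7: 647/8  (≤ bound)
a_3 = 55: 35666/441  (≤ bound)
a_4 = 4: 143311/1772  (> 1771, stop)

35666/441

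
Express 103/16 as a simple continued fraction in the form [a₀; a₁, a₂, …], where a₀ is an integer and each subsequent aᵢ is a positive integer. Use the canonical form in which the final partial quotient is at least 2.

[6; 2, 3, 2]

103 = 6·16 + 7, so a_0 = 6
16 = 2·7 + 2, so a_1 = 2
7 = 3·2 + 1, so a_2 = 3
2 = 2·1 + 0, so a_3 = 2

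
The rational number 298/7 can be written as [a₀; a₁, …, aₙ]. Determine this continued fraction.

Run the Euclidean algorithm, recording each quotient:
298 ÷ 7 → quotient 42, remainder 4
7 ÷ 4 → quotient 1, remainder 3
4 ÷ 3 → quotient 1, remainder 1
3 ÷ 1 → quotient 3, remainder 0

[42; 1, 1, 3]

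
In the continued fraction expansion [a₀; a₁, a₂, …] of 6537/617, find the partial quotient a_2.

1

Run the Euclidean algorithm, recording each quotient:
6537 = 10·617 + 367, so a_0 = 10
617 = 1·367 + 250, so a_1 = 1
367 = 1·250 + 117, so a_2 = 1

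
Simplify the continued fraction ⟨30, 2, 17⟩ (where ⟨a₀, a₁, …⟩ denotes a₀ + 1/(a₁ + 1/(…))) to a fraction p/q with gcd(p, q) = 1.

1067/35

Use the convergent recurrence hₖ = aₖ·hₖ₋₁ + hₖ₋₂ (and likewise for the denominators kₖ):
a_0 = 30: 30/1
a_1 = 2: 61/2
a_2 = 17: 1067/35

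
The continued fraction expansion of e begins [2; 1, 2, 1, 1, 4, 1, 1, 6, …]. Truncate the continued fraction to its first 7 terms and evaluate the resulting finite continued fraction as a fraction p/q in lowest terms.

106/39

Work from the innermost term outward:
Start with 1.
4 + 1/(1/1) = 4 + 1/1 = 5/1
1 + 1/(5/1) = 1 + 1/5 = 6/5
1 + 1/(6/5) = 1 + 5/6 = 11/6
2 + 1/(11/6) = 2 + 6/11 = 28/11
1 + 1/(28/11) = 1 + 11/28 = 39/28
2 + 1/(39/28) = 2 + 28/39 = 106/39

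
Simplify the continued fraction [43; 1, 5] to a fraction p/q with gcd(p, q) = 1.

Start with 5.
1 + 1/(5/1) = 1 + 1/5 = 6/5
43 + 1/(6/5) = 43 + 5/6 = 263/6

263/6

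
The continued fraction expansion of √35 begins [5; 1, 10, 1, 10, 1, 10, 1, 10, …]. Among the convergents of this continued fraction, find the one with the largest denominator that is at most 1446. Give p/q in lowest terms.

846/143

List convergents until the denominator exceeds the bound:
a_0 = 5: 5/1  (≤ bound)
a_1 = 1: 6/1  (≤ bound)
a_2 = 10: 65/11  (≤ bound)
a_3 = 1: 71/12  (≤ bound)
a_4 = 10: 775/131  (≤ bound)
a_5 = 1: 846/143  (≤ bound)
a_6 = 10: 9235/1561  (> 1446, stop)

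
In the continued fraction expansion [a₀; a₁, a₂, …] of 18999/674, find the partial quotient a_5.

9

⌊18999/674⌋ = 28, remainder 127
⌊674/127⌋ = 5, remainder 39
⌊127/39⌋ = 3, remainder 10
⌊39/10⌋ = 3, remainder 9
⌊10/9⌋ = 1, remainder 1
⌊9/1⌋ = 9, remainder 0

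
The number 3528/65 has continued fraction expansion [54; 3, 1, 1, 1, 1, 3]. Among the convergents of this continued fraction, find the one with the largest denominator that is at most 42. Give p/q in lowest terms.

List convergents until the denominator exceeds the bound:
a_0 = 54: 54/1  (≤ bound)
a_1 = 3: 163/3  (≤ bound)
a_2 = 1: 217/4  (≤ bound)
a_3 = 1: 380/7  (≤ bound)
a_4 = 1: 597/11  (≤ bound)
a_5 = 1: 977/18  (≤ bound)
a_6 = 3: 3528/65  (> 42, stop)

977/18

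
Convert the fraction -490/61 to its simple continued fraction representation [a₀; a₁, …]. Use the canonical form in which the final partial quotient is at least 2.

[-9; 1, 29, 2]

Apply division with remainder until the remainder is 0:
⌊-490/61⌋ = -9, remainder 59
⌊61/59⌋ = 1, remainder 2
⌊59/2⌋ = 29, remainder 1
⌊2/1⌋ = 2, remainder 0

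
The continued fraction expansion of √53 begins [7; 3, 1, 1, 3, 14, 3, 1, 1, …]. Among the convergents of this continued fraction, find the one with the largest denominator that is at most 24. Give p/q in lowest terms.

51/7

a_0 = 7: 7/1  (≤ bound)
a_1 = 3: 22/3  (≤ bound)
a_2 = 1: 29/4  (≤ bound)
a_3 = 1: 51/7  (≤ bound)
a_4 = 3: 182/25  (> 24, stop)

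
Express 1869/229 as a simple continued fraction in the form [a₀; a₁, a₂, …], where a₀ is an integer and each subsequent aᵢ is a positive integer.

[8; 6, 5, 3, 2]

⌊1869/229⌋ = 8, remainder 37
⌊229/37⌋ = 6, remainder 7
⌊37/7⌋ = 5, remainder 2
⌊7/2⌋ = 3, remainder 1
⌊2/1⌋ = 2, remainder 0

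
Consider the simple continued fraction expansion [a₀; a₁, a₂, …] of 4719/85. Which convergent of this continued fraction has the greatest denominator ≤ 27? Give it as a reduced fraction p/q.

List convergents until the denominator exceeds the bound:
a_0 = 55: 55/1  (≤ bound)
a_1 = 1: 56/1  (≤ bound)
a_2 = 1: 111/2  (≤ bound)
a_3 = 13: 1499/27  (≤ bound)
a_4 = 1: 1610/29  (> 27, stop)

1499/27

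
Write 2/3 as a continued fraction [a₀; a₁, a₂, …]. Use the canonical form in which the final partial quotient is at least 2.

⌊2/3⌋ = 0, remainder 2
⌊3/2⌋ = 1, remainder 1
⌊2/1⌋ = 2, remainder 0

[0; 1, 2]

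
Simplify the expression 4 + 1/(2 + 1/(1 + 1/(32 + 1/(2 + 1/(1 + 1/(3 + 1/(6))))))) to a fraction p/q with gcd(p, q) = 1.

Start with 6.
3 + 1/(6/1) = 3 + 1/6 = 19/6
1 + 1/(19/6) = 1 + 6/19 = 25/19
2 + 1/(25/19) = 2 + 19/25 = 69/25
32 + 1/(69/25) = 32 + 25/69 = 2233/69
1 + 1/(2233/69) = 1 + 69/2233 = 2302/2233
2 + 1/(2302/2233) = 2 + 2233/2302 = 6837/2302
4 + 1/(6837/2302) = 4 + 2302/6837 = 29650/6837

29650/6837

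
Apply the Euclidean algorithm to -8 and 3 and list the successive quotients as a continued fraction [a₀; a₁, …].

[-3; 3]

Repeatedly divide and take the remainder:
-8 ÷ 3 → quotient -3, remainder 1
3 ÷ 1 → quotient 3, remainder 0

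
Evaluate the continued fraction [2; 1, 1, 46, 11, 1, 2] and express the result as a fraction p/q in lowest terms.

8170/3261

Build up convergents one term at a time:
a_0 = 2: 2/1
a_1 = 1: 3/1
a_2 = 1: 5/2
a_3 = 46: 233/93
a_4 = 11: 2568/1025
a_5 = 1: 2801/1118
a_6 = 2: 8170/3261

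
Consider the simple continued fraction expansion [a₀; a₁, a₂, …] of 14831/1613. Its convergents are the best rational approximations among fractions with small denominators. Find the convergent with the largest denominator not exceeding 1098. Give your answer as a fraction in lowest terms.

3448/375

a_0 = 9: 9/1  (≤ bound)
a_1 = 5: 46/5  (≤ bound)
a_2 = 7: 331/36  (≤ bound)
a_3 = 3: 1039/113  (≤ bound)
a_4 = 3: 3448/375  (≤ bound)
a_5 = 4: 14831/1613  (> 1098, stop)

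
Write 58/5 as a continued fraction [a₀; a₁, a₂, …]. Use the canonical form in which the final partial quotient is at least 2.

Repeatedly divide and take the remainder:
58 = 11·5 + 3, so a_0 = 11
5 = 1·3 + 2, so a_1 = 1
3 = 1·2 + 1, so a_2 = 1
2 = 2·1 + 0, so a_3 = 2

[11; 1, 1, 2]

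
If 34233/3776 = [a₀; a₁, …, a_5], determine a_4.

34233 = 9·3776 + 249, so a_0 = 9
3776 = 15·249 + 41, so a_1 = 15
249 = 6·41 + 3, so a_2 = 6
41 = 13·3 + 2, so a_3 = 13
3 = 1·2 + 1, so a_4 = 1

1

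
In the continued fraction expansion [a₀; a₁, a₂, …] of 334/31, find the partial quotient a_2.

3

Run the Euclidean algorithm, recording each quotient:
334 = 10·31 + 24, so a_0 = 10
31 = 1·24 + 7, so a_1 = 1
24 = 3·7 + 3, so a_2 = 3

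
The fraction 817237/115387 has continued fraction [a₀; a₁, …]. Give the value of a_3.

15

Apply division with remainder until the remainder is 0:
⌊817237/115387⌋ = 7, remainder 9528
⌊115387/9528⌋ = 12, remainder 1051
⌊9528/1051⌋ = 9, remainder 69
⌊1051/69⌋ = 15, remainder 16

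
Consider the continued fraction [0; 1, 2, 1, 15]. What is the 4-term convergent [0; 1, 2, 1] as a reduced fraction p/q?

3/4

Start with 1.
2 + 1/(1/1) = 2 + 1/1 = 3/1
1 + 1/(3/1) = 1 + 1/3 = 4/3
0 + 1/(4/3) = 0 + 3/4 = 3/4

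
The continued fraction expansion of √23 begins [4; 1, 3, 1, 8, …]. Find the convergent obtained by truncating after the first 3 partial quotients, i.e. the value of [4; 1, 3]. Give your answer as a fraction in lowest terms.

19/4

Compute successive convergents:
a_0 = 4: 4/1
a_1 = 1: 5/1
a_2 = 3: 19/4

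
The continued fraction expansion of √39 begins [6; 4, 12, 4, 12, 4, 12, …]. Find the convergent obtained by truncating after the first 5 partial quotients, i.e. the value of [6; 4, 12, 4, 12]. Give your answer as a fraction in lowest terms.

a_0 = 6: 6/1
a_1 = 4: 25/4
a_2 = 12: 306/49
a_3 = 4: 1249/200
a_4 = 12: 15294/2449

15294/2449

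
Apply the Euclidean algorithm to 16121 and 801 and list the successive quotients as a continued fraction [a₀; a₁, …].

[20; 7, 1, 13, 2, 3]

Apply division with remainder until the remainder is 0:
16121 = 20·801 + 101, so a_0 = 20
801 = 7·101 + 94, so a_1 = 7
101 = 1·94 + 7, so a_2 = 1
94 = 13·7 + 3, so a_3 = 13
7 = 2·3 + 1, so a_4 = 2
3 = 3·1 + 0, so a_5 = 3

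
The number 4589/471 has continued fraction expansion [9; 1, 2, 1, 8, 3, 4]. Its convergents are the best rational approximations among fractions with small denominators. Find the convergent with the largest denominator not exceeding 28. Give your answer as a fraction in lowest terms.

39/4

a_0 = 9: 9/1  (≤ bound)
a_1 = 1: 10/1  (≤ bound)
a_2 = 2: 29/3  (≤ bound)
a_3 = 1: 39/4  (≤ bound)
a_4 = 8: 341/35  (> 28, stop)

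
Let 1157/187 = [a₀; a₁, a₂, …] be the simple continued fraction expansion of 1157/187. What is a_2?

2

Repeatedly divide and take the remainder:
1157 ÷ 187 → quotient 6, remainder 35
187 ÷ 35 → quotient 5, remainder 12
35 ÷ 12 → quotient 2, remainder 11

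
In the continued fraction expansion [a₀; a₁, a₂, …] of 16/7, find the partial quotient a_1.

16 ÷ 7 → quotient 2, remainder 2
7 ÷ 2 → quotient 3, remainder 1

3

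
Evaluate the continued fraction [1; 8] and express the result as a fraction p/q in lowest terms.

9/8

a_0 = 1: 1/1
a_1 = 8: 9/8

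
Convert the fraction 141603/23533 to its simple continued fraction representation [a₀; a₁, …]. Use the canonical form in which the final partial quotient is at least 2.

[6; 58, 9, 2, 2, 1, 1, 3]

⌊141603/23533⌋ = 6, remainder 405
⌊23533/405⌋ = 58, remainder 43
⌊405/43⌋ = 9, remainder 18
⌊43/18⌋ = 2, remainder 7
⌊18/7⌋ = 2, remainder 4
⌊7/4⌋ = 1, remainder 3
⌊4/3⌋ = 1, remainder 1
⌊3/1⌋ = 3, remainder 0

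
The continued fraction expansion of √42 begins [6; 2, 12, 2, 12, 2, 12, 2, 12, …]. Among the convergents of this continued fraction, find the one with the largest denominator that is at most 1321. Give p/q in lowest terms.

a_0 = 6: 6/1  (≤ bound)
a_1 = 2: 13/2  (≤ bound)
a_2 = 12: 162/25  (≤ bound)
a_3 = 2: 337/52  (≤ bound)
a_4 = 12: 4206/649  (≤ bound)
a_5 = 2: 8749/1350  (> 1321, stop)

4206/649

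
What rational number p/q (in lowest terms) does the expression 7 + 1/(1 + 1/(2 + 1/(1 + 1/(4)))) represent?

a_0 = 7: 7/1
a_1 = 1: 8/1
a_2 = 2: 23/3
a_3 = 1: 31/4
a_4 = 4: 147/19

147/19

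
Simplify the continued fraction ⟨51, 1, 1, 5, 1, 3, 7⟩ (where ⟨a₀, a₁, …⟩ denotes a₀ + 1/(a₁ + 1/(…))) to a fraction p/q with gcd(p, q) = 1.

Work from the innermost term outward:
Start with 7.
3 + 1/(7/1) = 3 + 1/7 = 22/7
1 + 1/(22/7) = 1 + 7/22 = 29/22
5 + 1/(29/22) = 5 + 22/29 = 167/29
1 + 1/(167/29) = 1 + 29/167 = 196/167
1 + 1/(196/167) = 1 + 167/196 = 363/196
51 + 1/(363/196) = 51 + 196/363 = 18709/363

18709/363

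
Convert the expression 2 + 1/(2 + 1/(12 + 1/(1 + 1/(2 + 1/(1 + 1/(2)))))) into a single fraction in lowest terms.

Start with 2.
1 + 1/(2/1) = 1 + 1/2 = 3/2
2 + 1/(3/2) = 2 + 2/3 = 8/3
1 + 1/(8/3) = 1 + 3/8 = 11/8
12 + 1/(11/8) = 12 + 8/11 = 140/11
2 + 1/(140/11) = 2 + 11/140 = 291/140
2 + 1/(291/140) = 2 + 140/291 = 722/291

722/291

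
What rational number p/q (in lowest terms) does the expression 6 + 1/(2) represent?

Collapse the nested fraction from the inside out:
Start with 2.
6 + 1/(2/1) = 6 + 1/2 = 13/2

13/2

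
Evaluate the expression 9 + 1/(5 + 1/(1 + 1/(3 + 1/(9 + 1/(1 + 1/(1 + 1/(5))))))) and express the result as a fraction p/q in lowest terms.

a_0 = 9: 9/1
a_1 = 5: 46/5
a_2 = 1: 55/6
a_3 = 3: 211/23
a_4 = 9: 1954/213
a_5 = 1: 2165/236
a_6 = 1: 4119/449
a_7 = 5: 22760/2481

22760/2481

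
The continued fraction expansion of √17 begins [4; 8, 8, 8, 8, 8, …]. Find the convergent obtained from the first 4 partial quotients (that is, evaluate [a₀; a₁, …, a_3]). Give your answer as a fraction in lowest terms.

2177/528

Start with 8.
8 + 1/(8/1) = 8 + 1/8 = 65/8
8 + 1/(65/8) = 8 + 8/65 = 528/65
4 + 1/(528/65) = 4 + 65/528 = 2177/528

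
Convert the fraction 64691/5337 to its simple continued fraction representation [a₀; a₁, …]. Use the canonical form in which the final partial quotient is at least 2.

[12; 8, 4, 53, 1, 2]

64691 = 12·5337 + 647, so a_0 = 12
5337 = 8·647 + 161, so a_1 = 8
647 = 4·161 + 3, so a_2 = 4
161 = 53·3 + 2, so a_3 = 53
3 = 1·2 + 1, so a_4 = 1
2 = 2·1 + 0, so a_5 = 2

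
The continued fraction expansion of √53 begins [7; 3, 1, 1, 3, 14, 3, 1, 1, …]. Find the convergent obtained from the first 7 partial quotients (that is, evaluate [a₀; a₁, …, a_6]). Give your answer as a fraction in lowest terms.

Starting at the tail and folding back:
Start with 3.
14 + 1/(3/1) = 14 + 1/3 = 43/3
3 + 1/(43/3) = 3 + 3/43 = 132/43
1 + 1/(132/43) = 1 + 43/132 = 175/132
1 + 1/(175/132) = 1 + 132/175 = 307/175
3 + 1/(307/175) = 3 + 175/307 = 1096/307
7 + 1/(1096/307) = 7 + 307/1096 = 7979/1096

7979/1096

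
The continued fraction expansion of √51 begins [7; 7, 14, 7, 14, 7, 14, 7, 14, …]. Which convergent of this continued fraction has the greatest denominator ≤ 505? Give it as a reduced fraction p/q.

List convergents until the denominator exceeds the bound:
a_0 = 7: 7/1  (≤ bound)
a_1 = 7: 50/7  (≤ bound)
a_2 = 14: 707/99  (≤ bound)
a_3 = 7: 4999/700  (> 505, stop)

707/99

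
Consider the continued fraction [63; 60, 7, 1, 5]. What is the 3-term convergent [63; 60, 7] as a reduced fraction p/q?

26530/421

Start with 7.
60 + 1/(7/1) = 60 + 1/7 = 421/7
63 + 1/(421/7) = 63 + 7/421 = 26530/421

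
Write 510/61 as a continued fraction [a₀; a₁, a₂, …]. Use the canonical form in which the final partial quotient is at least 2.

[8; 2, 1, 3, 2, 2]

510 ÷ 61 → quotient 8, remainder 22
61 ÷ 22 → quotient 2, remainder 17
22 ÷ 17 → quotient 1, remainder 5
17 ÷ 5 → quotient 3, remainder 2
5 ÷ 2 → quotient 2, remainder 1
2 ÷ 1 → quotient 2, remainder 0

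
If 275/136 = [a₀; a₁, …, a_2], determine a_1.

45

Run the Euclidean algorithm, recording each quotient:
275 ÷ 136 → quotient 2, remainder 3
136 ÷ 3 → quotient 45, remainder 1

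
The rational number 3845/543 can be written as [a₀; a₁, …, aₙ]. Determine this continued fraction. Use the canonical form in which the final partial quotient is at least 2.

[7; 12, 2, 1, 14]

Apply division with remainder until the remainder is 0:
⌊3845/543⌋ = 7, remainder 44
⌊543/44⌋ = 12, remainder 15
⌊44/15⌋ = 2, remainder 14
⌊15/14⌋ = 1, remainder 1
⌊14/1⌋ = 14, remainder 0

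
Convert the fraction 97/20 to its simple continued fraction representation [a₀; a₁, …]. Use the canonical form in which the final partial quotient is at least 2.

[4; 1, 5, 1, 2]

97 = 4·20 + 17, so a_0 = 4
20 = 1·17 + 3, so a_1 = 1
17 = 5·3 + 2, so a_2 = 5
3 = 1·2 + 1, so a_3 = 1
2 = 2·1 + 0, so a_4 = 2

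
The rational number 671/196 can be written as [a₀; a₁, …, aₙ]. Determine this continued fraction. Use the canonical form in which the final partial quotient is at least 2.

[3; 2, 2, 1, 3, 3, 2]

Apply division with remainder until the remainder is 0:
⌊671/196⌋ = 3, remainder 83
⌊196/83⌋ = 2, remainder 30
⌊83/30⌋ = 2, remainder 23
⌊30/23⌋ = 1, remainder 7
⌊23/7⌋ = 3, remainder 2
⌊7/2⌋ = 3, remainder 1
⌊2/1⌋ = 2, remainder 0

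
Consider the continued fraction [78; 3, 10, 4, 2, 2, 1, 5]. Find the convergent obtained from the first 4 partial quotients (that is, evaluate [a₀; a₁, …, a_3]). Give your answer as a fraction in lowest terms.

Start with 4.
10 + 1/(4/1) = 10 + 1/4 = 41/4
3 + 1/(41/4) = 3 + 4/41 = 127/41
78 + 1/(127/41) = 78 + 41/127 = 9947/127

9947/127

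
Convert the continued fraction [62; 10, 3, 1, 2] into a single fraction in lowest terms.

7017/113

Use the convergent recurrence hₖ = aₖ·hₖ₋₁ + hₖ₋₂ (and likewise for the denominators kₖ):
a_0 = 62: 62/1
a_1 = 10: 621/10
a_2 = 3: 1925/31
a_3 = 1: 2546/41
a_4 = 2: 7017/113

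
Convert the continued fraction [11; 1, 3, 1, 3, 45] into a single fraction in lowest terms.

10139/860

Collapse the nested fraction from the inside out:
Start with 45.
3 + 1/(45/1) = 3 + 1/45 = 136/45
1 + 1/(136/45) = 1 + 45/136 = 181/136
3 + 1/(181/136) = 3 + 136/181 = 679/181
1 + 1/(679/181) = 1 + 181/679 = 860/679
11 + 1/(860/679) = 11 + 679/860 = 10139/860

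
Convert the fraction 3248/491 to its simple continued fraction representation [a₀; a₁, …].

[6; 1, 1, 1, 1, 2, 18, 2]

Repeatedly divide and take the remainder:
⌊3248/491⌋ = 6, remainder 302
⌊491/302⌋ = 1, remainder 189
⌊302/189⌋ = 1, remainder 113
⌊189/113⌋ = 1, remainder 76
⌊113/76⌋ = 1, remainder 37
⌊76/37⌋ = 2, remainder 2
⌊37/2⌋ = 18, remainder 1
⌊2/1⌋ = 2, remainder 0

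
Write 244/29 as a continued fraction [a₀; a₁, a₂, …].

⌊244/29⌋ = 8, remainder 12
⌊29/12⌋ = 2, remainder 5
⌊12/5⌋ = 2, remainder 2
⌊5/2⌋ = 2, remainder 1
⌊2/1⌋ = 2, remainder 0

[8; 2, 2, 2, 2]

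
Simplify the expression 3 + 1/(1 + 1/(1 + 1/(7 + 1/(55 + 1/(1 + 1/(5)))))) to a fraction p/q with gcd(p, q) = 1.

17797/5037

Use the convergent recurrence hₖ = aₖ·hₖ₋₁ + hₖ₋₂ (and likewise for the denominators kₖ):
a_0 = 3: 3/1
a_1 = 1: 4/1
a_2 = 1: 7/2
a_3 = 7: 53/15
a_4 = 55: 2922/827
a_5 = 1: 2975/842
a_6 = 5: 17797/5037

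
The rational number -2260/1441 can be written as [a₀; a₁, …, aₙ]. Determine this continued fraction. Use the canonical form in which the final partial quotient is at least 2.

-2260 = -2·1441 + 622, so a_0 = -2
1441 = 2·622 + 197, so a_1 = 2
622 = 3·197 + 31, so a_2 = 3
197 = 6·31 + 11, so a_3 = 6
31 = 2·11 + 9, so a_4 = 2
11 = 1·9 + 2, so a_5 = 1
9 = 4·2 + 1, so a_6 = 4
2 = 2·1 + 0, so a_7 = 2

[-2; 2, 3, 6, 2, 1, 4, 2]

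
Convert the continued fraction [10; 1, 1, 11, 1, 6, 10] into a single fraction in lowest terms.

Collapse the nested fraction from the inside out:
Start with 10.
6 + 1/(10/1) = 6 + 1/10 = 61/10
1 + 1/(61/10) = 1 + 10/61 = 71/61
11 + 1/(71/61) = 11 + 61/71 = 842/71
1 + 1/(842/71) = 1 + 71/842 = 913/842
1 + 1/(913/842) = 1 + 842/913 = 1755/913
10 + 1/(1755/913) = 10 + 913/1755 = 18463/1755

18463/1755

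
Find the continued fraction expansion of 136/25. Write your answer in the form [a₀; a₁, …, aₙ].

⌊136/25⌋ = 5, remainder 11
⌊25/11⌋ = 2, remainder 3
⌊11/3⌋ = 3, remainder 2
⌊3/2⌋ = 1, remainder 1
⌊2/1⌋ = 2, remainder 0

[5; 2, 3, 1, 2]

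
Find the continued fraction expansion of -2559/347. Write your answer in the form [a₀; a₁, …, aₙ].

-2559 ÷ 347 → quotient -8, remainder 217
347 ÷ 217 → quotient 1, remainder 130
217 ÷ 130 → quotient 1, remainder 87
130 ÷ 87 → quotient 1, remainder 43
87 ÷ 43 → quotient 2, remainder 1
43 ÷ 1 → quotient 43, remainder 0

[-8; 1, 1, 1, 2, 43]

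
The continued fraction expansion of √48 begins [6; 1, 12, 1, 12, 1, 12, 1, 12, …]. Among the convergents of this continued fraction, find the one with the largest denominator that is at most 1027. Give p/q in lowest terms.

1351/195

a_0 = 6: 6/1  (≤ bound)
a_1 = 1: 7/1  (≤ bound)
a_2 = 12: 90/13  (≤ bound)
a_3 = 1: 97/14  (≤ bound)
a_4 = 12: 1254/181  (≤ bound)
a_5 = 1: 1351/195  (≤ bound)
a_6 = 12: 17466/2521  (> 1027, stop)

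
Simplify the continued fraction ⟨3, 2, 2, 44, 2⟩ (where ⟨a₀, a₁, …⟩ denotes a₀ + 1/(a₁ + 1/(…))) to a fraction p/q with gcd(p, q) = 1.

Use the convergent recurrence hₖ = aₖ·hₖ₋₁ + hₖ₋₂ (and likewise for the denominators kₖ):
a_0 = 3: 3/1
a_1 = 2: 7/2
a_2 = 2: 17/5
a_3 = 44: 755/222
a_4 = 2: 1527/449

1527/449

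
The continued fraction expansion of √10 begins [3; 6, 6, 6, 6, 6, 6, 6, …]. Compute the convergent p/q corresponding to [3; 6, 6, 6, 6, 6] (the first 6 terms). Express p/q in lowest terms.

27379/8658

Start with 6.
6 + 1/(6/1) = 6 + 1/6 = 37/6
6 + 1/(37/6) = 6 + 6/37 = 228/37
6 + 1/(228/37) = 6 + 37/228 = 1405/228
6 + 1/(1405/228) = 6 + 228/1405 = 8658/1405
3 + 1/(8658/1405) = 3 + 1405/8658 = 27379/8658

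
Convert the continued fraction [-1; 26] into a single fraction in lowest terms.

Start with 26.
-1 + 1/(26/1) = -1 + 1/26 = -25/26

-25/26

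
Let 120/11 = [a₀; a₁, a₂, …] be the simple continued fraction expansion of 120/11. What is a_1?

120 = 10·11 + 10, so a_0 = 10
11 = 1·10 + 1, so a_1 = 1

1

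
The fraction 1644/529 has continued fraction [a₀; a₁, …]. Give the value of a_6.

2

Run the Euclidean algorithm, recording each quotient:
1644 = 3·529 + 57, so a_0 = 3
529 = 9·57 + 16, so a_1 = 9
57 = 3·16 + 9, so a_2 = 3
16 = 1·9 + 7, so a_3 = 1
9 = 1·7 + 2, so a_4 = 1
7 = 3·2 + 1, so a_5 = 3
2 = 2·1 + 0, so a_6 = 2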